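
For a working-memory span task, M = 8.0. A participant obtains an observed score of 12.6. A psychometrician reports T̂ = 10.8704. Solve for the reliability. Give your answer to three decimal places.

T̂ = ρX + (1 − ρ)μ  ⇒  T̂ − μ = ρ(X − μ)
ρ = (T̂ − μ)/(X − μ) = (10.8704 − 8.0) / (12.6 − 8.0) = 2.8704 / 4.6 = 0.62400

0.624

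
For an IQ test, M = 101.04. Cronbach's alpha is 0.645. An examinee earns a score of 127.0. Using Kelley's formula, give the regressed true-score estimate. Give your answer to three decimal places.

T̂ = ρX + (1 − ρ)μ
  = 0.645 × 127.0 + 0.355 × 101.04
  = 81.9150 + 35.86920
  = 117.7842
  ≈ 117.784

117.784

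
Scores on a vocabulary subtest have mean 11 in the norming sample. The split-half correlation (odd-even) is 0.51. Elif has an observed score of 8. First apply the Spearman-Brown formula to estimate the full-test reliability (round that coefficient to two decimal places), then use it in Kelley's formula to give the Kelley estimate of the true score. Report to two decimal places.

Spearman-Brown: ρ = 2r/(1 + r) = 2(0.51)/(1 + 0.51) = 1.020/1.51 = 0.6755 → 0.68
T̂ = ρX + (1 − ρ)μ
  = 0.68 × 8 + 0.32 × 11
  = 5.44 + 3.52
  = 8.960
  ≈ 8.96

8.96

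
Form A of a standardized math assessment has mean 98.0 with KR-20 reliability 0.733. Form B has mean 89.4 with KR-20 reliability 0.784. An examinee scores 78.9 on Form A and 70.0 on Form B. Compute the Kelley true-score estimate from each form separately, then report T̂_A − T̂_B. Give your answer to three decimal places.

T̂_A = 0.733(78.9) + 0.267(98.0) = 83.99970
T̂_B = 0.784(70.0) + 0.216(89.4) = 74.19040
T̂_A − T̂_B = 9.80930

9.809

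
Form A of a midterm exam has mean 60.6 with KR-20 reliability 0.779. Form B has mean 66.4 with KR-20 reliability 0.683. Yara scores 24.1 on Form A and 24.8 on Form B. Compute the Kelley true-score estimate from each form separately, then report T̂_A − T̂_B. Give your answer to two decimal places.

T̂_A = 0.779(24.1) + 0.221(60.6) = 32.1665
T̂_B = 0.683(24.8) + 0.317(66.4) = 37.9872
T̂_A − T̂_B = -5.8207

-5.82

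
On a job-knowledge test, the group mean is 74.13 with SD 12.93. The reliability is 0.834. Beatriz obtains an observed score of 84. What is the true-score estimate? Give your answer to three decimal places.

T̂ = 0.834(84) + 0.166(74.13) = 70.056 + 12.30558 = 82.3616 → 82.362

82.362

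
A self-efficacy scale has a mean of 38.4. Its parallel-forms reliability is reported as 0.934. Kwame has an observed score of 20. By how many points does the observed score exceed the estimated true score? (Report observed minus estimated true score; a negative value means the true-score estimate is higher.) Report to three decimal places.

Weight the observed score by reliability and the mean by (1 − reliability): T̂ = 0.934·20 + 0.066·38.4 = 18.680 + 2.5344 = 21.21440.
X − T̂ = 20 − 21.2144 = -1.2144 → -1.214

-1.214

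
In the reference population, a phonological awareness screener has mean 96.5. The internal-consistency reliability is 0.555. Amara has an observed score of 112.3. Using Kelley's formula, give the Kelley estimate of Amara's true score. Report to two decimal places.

T̂ = ρX + (1 − ρ)μ
  = 0.555 × 112.3 + 0.445 × 96.5
  = 62.3265 + 42.9425
  = 105.269
  ≈ 105.27

105.27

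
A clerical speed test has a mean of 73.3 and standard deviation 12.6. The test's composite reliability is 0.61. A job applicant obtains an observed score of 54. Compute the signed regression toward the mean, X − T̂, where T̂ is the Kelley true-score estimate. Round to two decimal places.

-7.53

T̂ = 0.61(54) + 0.39(73.3) = 32.94 + 28.587 = 61.5270 → 61.527
X − T̂ = 54 − 61.527 = -7.527 → -7.53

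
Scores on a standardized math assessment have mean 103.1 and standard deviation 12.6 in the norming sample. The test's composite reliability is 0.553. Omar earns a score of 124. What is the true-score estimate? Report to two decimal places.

T̂ = 0.553(124) + 0.447(103.1) = 68.572 + 46.0857 = 114.658 → 114.66

114.66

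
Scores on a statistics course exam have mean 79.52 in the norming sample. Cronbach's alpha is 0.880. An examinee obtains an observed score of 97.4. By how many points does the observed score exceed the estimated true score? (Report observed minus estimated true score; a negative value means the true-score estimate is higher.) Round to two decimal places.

Regress the observed score toward the mean by the unreliability: T̂ = 0.880·97.4 + 0.120·79.52 = 85.7120 + 9.54240 = 95.2544.
X − T̂ = 97.4 − 95.254 = 2.146 → 2.15

2.15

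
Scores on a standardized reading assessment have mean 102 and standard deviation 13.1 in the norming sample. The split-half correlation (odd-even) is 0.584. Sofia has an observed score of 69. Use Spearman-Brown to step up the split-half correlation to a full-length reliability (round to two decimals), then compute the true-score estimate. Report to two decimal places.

Spearman-Brown: ρ = 2r/(1 + r) = 2(0.584)/(1 + 0.584) = 1.1680/1.584 = 0.7374 → 0.74
T̂ = ρX + (1 − ρ)μ
  = 0.74 × 69 + 0.26 × 102
  = 51.06 + 26.52
  = 77.580
  ≈ 77.58

77.58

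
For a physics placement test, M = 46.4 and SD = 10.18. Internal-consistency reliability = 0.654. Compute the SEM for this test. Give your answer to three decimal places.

5.988

SEM = SD · √(1 − ρ) = 10.18 × √0.346 = 10.18 × 0.5882 = 5.9881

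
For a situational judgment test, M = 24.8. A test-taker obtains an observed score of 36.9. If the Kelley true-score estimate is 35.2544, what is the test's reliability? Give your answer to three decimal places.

0.864

T̂ = ρX + (1 − ρ)μ  ⇒  T̂ − μ = ρ(X − μ)
ρ = (T̂ − μ)/(X − μ) = (35.2544 − 24.8) / (36.9 − 24.8) = 10.4544 / 12.1 = 0.86400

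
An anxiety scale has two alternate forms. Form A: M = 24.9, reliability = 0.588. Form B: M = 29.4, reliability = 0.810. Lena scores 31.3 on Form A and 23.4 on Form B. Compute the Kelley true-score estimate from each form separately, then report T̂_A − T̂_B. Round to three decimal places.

4.123

T̂_A = 0.588(31.3) + 0.412(24.9) = 28.66320
T̂_B = 0.810(23.4) + 0.190(29.4) = 24.54000
T̂_A − T̂_B = 4.12320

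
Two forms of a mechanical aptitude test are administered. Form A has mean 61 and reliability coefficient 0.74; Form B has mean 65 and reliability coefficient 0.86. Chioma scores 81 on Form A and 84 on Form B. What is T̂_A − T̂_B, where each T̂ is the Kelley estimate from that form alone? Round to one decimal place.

T̂_A = 0.74(81) + 0.26(61) = 75.800
T̂_B = 0.86(84) + 0.14(65) = 81.340
T̂_A − T̂_B = -5.540

-5.5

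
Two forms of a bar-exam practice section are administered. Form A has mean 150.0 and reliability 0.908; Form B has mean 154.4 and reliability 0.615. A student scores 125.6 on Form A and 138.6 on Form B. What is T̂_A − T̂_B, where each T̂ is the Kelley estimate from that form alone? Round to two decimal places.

-16.84

T̂_A = 0.908(125.6) + 0.092(150.0) = 127.8448
T̂_B = 0.615(138.6) + 0.385(154.4) = 144.6830
T̂_A − T̂_B = -16.8382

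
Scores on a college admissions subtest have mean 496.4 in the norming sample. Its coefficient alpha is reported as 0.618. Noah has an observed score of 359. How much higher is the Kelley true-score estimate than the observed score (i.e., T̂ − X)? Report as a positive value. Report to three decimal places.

Kelley's formula gives T̂ = 0.618·359 + 0.382·496.4 = 221.862 + 189.6248 = 411.48680.
T̂ − X = 411.4868 − 359 = 52.4868 → 52.487

52.487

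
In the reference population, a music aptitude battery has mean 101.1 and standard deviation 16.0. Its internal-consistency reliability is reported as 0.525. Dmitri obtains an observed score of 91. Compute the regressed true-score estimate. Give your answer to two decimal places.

T̂ = ρX + (1 − ρ)μ
  = 0.525 × 91 + 0.475 × 101.1
  = 47.775 + 48.0225
  = 95.797
  ≈ 95.80

95.80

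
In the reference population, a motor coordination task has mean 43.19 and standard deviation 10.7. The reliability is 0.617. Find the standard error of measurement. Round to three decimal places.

SEM = SD · √(1 − ρ) = 10.7 × √0.383 = 10.7 × 0.6189 = 6.6219

6.622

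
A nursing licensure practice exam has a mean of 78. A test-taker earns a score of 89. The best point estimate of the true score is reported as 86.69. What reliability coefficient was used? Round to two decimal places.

0.79

T̂ = ρX + (1 − ρ)μ  ⇒  T̂ − μ = ρ(X − μ)
ρ = (T̂ − μ)/(X − μ) = (86.69 − 78) / (89 − 78) = 8.69 / 11.0 = 0.7900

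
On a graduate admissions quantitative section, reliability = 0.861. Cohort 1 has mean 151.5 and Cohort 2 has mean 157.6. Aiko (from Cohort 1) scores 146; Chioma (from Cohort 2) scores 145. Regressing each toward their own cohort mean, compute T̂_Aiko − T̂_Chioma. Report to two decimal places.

T̂_Aiko = 0.861(146) + 0.139(151.5) = 146.7645
T̂_Chioma = 0.861(145) + 0.139(157.6) = 146.7514
Difference = 146.7645 − 146.7514 = 0.0131

0.01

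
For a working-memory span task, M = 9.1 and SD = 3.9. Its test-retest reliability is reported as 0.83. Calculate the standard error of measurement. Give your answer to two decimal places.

SEM = SD · √(1 − ρ) = 3.9 × √0.17 = 3.9 × 0.4123 = 1.608

1.61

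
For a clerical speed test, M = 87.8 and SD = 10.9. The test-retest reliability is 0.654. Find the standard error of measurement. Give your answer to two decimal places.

6.41

SEM = SD · √(1 − ρ) = 10.9 × √0.346 = 10.9 × 0.5882 = 6.412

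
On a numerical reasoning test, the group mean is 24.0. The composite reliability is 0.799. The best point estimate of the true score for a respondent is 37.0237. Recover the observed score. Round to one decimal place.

T̂ = ρX + (1 − ρ)μ  ⇒  X = (T̂ − (1 − ρ)μ) / ρ
X = (37.0237 − 0.201 × 24.0) / 0.799 = (37.0237 − 4.8240) / 0.799 = 32.1997 / 0.799 = 40.300

40.3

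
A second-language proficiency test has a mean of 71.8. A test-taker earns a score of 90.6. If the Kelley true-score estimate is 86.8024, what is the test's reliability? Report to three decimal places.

T̂ = ρX + (1 − ρ)μ  ⇒  T̂ − μ = ρ(X − μ)
ρ = (T̂ − μ)/(X − μ) = (86.8024 − 71.8) / (90.6 − 71.8) = 15.0024 / 18.8 = 0.79800

0.798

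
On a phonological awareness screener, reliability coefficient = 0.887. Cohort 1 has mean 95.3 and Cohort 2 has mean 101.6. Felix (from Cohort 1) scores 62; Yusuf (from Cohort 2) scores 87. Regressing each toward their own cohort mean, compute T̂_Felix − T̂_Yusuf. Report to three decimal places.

T̂_Felix = 0.887(62) + 0.113(95.3) = 65.76290
T̂_Yusuf = 0.887(87) + 0.113(101.6) = 88.64980
Difference = 65.76290 − 88.64980 = -22.88690

-22.887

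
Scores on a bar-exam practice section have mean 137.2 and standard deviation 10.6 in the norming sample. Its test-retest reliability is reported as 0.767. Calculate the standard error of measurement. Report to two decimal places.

SEM = SD · √(1 − ρ) = 10.6 × √0.233 = 10.6 × 0.4827 = 5.117

5.12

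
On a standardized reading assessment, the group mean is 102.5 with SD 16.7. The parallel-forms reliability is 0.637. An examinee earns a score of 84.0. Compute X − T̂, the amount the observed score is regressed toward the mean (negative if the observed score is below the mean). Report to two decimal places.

T̂ = ρX + (1 − ρ)μ
  = 0.637 × 84.0 + 0.363 × 102.5
  = 53.5080 + 37.2075
  = 90.7155
  ≈ 90.715
X − T̂ = 84.0 − 90.715 = -6.715 → -6.72

-6.72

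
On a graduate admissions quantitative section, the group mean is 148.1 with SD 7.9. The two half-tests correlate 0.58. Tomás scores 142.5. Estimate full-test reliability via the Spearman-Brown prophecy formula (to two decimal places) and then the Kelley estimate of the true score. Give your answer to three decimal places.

Spearman-Brown: ρ = 2r/(1 + r) = 2(0.58)/(1 + 0.58) = 1.160/1.58 = 0.7342 → 0.73
T̂ = 0.73(142.5) + 0.27(148.1) = 104.025 + 39.987 = 144.0120 → 144.012

144.012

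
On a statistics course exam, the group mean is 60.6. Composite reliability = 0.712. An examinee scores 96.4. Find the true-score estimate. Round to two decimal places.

Kelley's formula gives T̂ = 0.712·96.4 + 0.288·60.6 = 68.6368 + 17.4528 = 86.090.

86.09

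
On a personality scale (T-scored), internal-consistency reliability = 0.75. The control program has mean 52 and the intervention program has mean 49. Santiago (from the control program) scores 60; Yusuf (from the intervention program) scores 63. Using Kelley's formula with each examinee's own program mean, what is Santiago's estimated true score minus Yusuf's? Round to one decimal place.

T̂_Santiago = 0.75(60) + 0.25(52) = 58.000
T̂_Yusuf = 0.75(63) + 0.25(49) = 59.500
Difference = 58.000 − 59.500 = -1.500

-1.5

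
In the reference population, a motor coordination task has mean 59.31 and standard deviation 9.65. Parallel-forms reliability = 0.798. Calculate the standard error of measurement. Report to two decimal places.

4.34

SEM = SD · √(1 − ρ) = 9.65 × √0.202 = 9.65 × 0.4494 = 4.337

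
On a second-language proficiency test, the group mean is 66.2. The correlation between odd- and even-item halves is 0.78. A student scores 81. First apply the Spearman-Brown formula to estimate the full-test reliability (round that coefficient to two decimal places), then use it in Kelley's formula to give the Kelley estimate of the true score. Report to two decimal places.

Spearman-Brown: ρ = 2r/(1 + r) = 2(0.78)/(1 + 0.78) = 1.560/1.78 = 0.8764 → 0.88
T̂ = 0.88(81) + 0.12(66.2) = 71.28 + 7.944 = 79.224 → 79.22

79.22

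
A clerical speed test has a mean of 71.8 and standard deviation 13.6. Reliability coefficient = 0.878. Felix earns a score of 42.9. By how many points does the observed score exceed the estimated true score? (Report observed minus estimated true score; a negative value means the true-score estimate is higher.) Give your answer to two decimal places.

T̂ = ρX + (1 − ρ)μ
  = 0.878 × 42.9 + 0.122 × 71.8
  = 37.6662 + 8.7596
  = 46.4258
  ≈ 46.426
X − T̂ = 42.9 − 46.426 = -3.526 → -3.53

-3.53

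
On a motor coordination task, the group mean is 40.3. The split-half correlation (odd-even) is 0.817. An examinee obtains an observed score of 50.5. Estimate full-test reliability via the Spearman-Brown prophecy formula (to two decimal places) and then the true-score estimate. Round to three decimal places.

Spearman-Brown: ρ = 2r/(1 + r) = 2(0.817)/(1 + 0.817) = 1.6340/1.817 = 0.8993 → 0.90
T̂ = ρX + (1 − ρ)μ
  = 0.90 × 50.5 + 0.10 × 40.3
  = 45.450 + 4.030
  = 49.4800
  ≈ 49.480

49.480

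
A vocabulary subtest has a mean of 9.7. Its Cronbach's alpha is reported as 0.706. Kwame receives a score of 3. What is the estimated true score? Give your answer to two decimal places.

T̂ = 0.706(3) + 0.294(9.7) = 2.118 + 2.8518 = 4.970 → 4.97

4.97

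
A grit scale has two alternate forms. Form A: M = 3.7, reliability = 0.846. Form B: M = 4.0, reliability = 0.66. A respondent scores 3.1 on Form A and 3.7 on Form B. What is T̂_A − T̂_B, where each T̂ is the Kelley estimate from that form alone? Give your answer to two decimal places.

T̂_A = 0.846(3.1) + 0.154(3.7) = 3.1924
T̂_B = 0.66(3.7) + 0.34(4.0) = 3.8020
T̂_A − T̂_B = -0.6096

-0.61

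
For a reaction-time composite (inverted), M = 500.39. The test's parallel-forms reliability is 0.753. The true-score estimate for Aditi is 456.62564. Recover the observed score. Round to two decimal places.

T̂ = ρX + (1 − ρ)μ  ⇒  X = (T̂ − (1 − ρ)μ) / ρ
X = (456.62564 − 0.247 × 500.39) / 0.753 = (456.62564 − 123.59633) / 0.753 = 333.02931 / 0.753 = 442.2700

442.27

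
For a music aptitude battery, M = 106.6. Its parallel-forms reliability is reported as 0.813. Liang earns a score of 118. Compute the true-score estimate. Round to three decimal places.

T̂ = ρX + (1 − ρ)μ
  = 0.813 × 118 + 0.187 × 106.6
  = 95.934 + 19.9342
  = 115.8682
  ≈ 115.868

115.868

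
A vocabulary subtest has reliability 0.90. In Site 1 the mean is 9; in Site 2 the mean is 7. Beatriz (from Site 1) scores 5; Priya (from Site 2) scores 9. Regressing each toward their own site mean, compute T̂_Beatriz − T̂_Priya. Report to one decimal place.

T̂_Beatriz = 0.90(5) + 0.10(9) = 5.400
T̂_Priya = 0.90(9) + 0.10(7) = 8.800
Difference = 5.400 − 8.800 = -3.400

-3.4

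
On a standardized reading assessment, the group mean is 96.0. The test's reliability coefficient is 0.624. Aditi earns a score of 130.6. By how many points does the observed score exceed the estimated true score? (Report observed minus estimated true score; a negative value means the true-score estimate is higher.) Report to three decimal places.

13.010

T̂ = ρX + (1 − ρ)μ
  = 0.624 × 130.6 + 0.376 × 96.0
  = 81.4944 + 36.0960
  = 117.59040
  ≈ 117.5904
X − T̂ = 130.6 − 117.5904 = 13.0096 → 13.010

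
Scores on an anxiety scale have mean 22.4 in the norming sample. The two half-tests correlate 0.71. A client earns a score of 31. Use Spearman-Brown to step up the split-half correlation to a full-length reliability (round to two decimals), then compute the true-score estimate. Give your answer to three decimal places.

29.538

Spearman-Brown: ρ = 2r/(1 + r) = 2(0.71)/(1 + 0.71) = 1.420/1.71 = 0.8304 → 0.83
T̂ = 0.83(31) + 0.17(22.4) = 25.73 + 3.808 = 29.5380 → 29.538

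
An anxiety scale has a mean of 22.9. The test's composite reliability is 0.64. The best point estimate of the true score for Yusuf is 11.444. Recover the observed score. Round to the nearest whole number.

T̂ = ρX + (1 − ρ)μ  ⇒  X = (T̂ − (1 − ρ)μ) / ρ
X = (11.444 − 0.36 × 22.9) / 0.64 = (11.444 − 8.244) / 0.64 = 3.200 / 0.64 = 5.00

5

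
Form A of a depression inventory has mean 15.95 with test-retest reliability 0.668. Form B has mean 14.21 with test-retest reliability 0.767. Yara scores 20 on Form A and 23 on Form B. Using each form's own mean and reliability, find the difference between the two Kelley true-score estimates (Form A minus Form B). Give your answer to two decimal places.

-2.30

T̂_A = 0.668(20) + 0.332(15.95) = 18.6554
T̂_B = 0.767(23) + 0.233(14.21) = 20.9519
T̂_A − T̂_B = -2.2965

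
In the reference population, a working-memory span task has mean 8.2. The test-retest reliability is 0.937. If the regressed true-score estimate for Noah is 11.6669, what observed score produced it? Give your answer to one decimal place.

T̂ = ρX + (1 − ρ)μ  ⇒  X = (T̂ − (1 − ρ)μ) / ρ
X = (11.6669 − 0.063 × 8.2) / 0.937 = (11.6669 − 0.5166) / 0.937 = 11.1503 / 0.937 = 11.900

11.9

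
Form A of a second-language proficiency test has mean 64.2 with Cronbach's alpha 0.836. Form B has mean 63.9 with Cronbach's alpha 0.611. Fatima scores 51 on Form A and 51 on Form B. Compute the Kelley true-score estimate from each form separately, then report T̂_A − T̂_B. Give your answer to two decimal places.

-2.85

T̂_A = 0.836(51) + 0.164(64.2) = 53.1648
T̂_B = 0.611(51) + 0.389(63.9) = 56.0181
T̂_A − T̂_B = -2.8533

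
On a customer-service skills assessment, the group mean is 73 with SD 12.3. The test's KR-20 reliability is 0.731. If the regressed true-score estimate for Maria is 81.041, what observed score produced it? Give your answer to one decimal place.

84.0

T̂ = ρX + (1 − ρ)μ  ⇒  X = (T̂ − (1 − ρ)μ) / ρ
X = (81.041 − 0.269 × 73) / 0.731 = (81.041 − 19.637) / 0.731 = 61.404 / 0.731 = 84.000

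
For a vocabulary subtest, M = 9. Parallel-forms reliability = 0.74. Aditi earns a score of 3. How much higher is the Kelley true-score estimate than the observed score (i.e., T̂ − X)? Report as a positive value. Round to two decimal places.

1.56

T̂ = 0.74(3) + 0.26(9) = 2.22 + 2.34 = 4.5600 → 4.560
T̂ − X = 4.560 − 3 = 1.560 → 1.56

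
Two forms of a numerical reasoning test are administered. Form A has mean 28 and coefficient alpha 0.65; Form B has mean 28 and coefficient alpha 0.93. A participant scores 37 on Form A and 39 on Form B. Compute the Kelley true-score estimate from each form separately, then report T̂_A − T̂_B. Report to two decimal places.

-4.38

T̂_A = 0.65(37) + 0.35(28) = 33.8500
T̂_B = 0.93(39) + 0.07(28) = 38.2300
T̂_A − T̂_B = -4.3800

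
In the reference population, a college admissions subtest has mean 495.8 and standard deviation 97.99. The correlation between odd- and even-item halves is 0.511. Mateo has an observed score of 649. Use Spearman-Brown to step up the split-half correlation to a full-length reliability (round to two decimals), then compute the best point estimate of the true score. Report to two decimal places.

Spearman-Brown: ρ = 2r/(1 + r) = 2(0.511)/(1 + 0.511) = 1.0220/1.511 = 0.6764 → 0.68
T̂ = ρX + (1 − ρ)μ
  = 0.68 × 649 + 0.32 × 495.8
  = 441.32 + 158.656
  = 599.976
  ≈ 599.98

599.98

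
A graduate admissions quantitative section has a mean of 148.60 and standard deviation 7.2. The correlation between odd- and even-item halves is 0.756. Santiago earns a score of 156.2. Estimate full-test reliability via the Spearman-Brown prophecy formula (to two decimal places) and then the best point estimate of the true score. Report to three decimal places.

Spearman-Brown: ρ = 2r/(1 + r) = 2(0.756)/(1 + 0.756) = 1.5120/1.756 = 0.8610 → 0.86
T̂ = 0.86(156.2) + 0.14(148.60) = 134.332 + 20.8040 = 155.1360 → 155.136

155.136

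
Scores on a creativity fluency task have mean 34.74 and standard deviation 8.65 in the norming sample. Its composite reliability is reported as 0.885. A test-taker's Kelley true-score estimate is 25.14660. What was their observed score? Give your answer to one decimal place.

T̂ = ρX + (1 − ρ)μ  ⇒  X = (T̂ − (1 − ρ)μ) / ρ
X = (25.14660 − 0.115 × 34.74) / 0.885 = (25.14660 − 3.99510) / 0.885 = 21.15150 / 0.885 = 23.900

23.9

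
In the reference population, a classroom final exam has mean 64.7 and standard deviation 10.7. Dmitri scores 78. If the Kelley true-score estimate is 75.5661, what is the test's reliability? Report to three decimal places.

T̂ = ρX + (1 − ρ)μ  ⇒  T̂ − μ = ρ(X − μ)
ρ = (T̂ − μ)/(X − μ) = (75.5661 − 64.7) / (78 − 64.7) = 10.8661 / 13.3 = 0.81700

0.817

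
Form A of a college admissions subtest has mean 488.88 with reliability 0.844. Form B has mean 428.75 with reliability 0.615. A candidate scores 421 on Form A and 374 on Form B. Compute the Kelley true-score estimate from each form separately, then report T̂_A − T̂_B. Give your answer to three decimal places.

36.511

T̂_A = 0.844(421) + 0.156(488.88) = 431.58928
T̂_B = 0.615(374) + 0.385(428.75) = 395.07875
T̂_A − T̂_B = 36.51053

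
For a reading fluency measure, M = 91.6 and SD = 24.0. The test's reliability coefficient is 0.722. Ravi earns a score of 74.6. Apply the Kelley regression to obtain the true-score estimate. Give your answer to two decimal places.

79.33

T̂ = 0.722(74.6) + 0.278(91.6) = 53.8612 + 25.4648 = 79.326 → 79.33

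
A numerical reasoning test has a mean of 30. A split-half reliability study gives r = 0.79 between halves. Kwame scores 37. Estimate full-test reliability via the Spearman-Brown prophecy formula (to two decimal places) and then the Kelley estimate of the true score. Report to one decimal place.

36.2

Spearman-Brown: ρ = 2r/(1 + r) = 2(0.79)/(1 + 0.79) = 1.580/1.79 = 0.8827 → 0.88
T̂ = 0.88(37) + 0.12(30) = 32.56 + 3.60 = 36.16 → 36.2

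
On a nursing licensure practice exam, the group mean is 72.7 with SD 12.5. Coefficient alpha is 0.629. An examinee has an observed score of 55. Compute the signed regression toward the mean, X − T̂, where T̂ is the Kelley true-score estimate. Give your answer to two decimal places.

-6.57

T̂ = ρX + (1 − ρ)μ
  = 0.629 × 55 + 0.371 × 72.7
  = 34.595 + 26.9717
  = 61.5667
  ≈ 61.567
X − T̂ = 55 − 61.567 = -6.567 → -6.57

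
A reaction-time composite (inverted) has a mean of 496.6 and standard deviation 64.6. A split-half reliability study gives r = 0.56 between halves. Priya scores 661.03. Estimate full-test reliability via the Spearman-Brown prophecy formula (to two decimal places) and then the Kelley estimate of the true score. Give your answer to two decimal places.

Spearman-Brown: ρ = 2r/(1 + r) = 2(0.56)/(1 + 0.56) = 1.120/1.56 = 0.7179 → 0.72
Weight the observed score by reliability and the mean by (1 − reliability): T̂ = 0.72·661.03 + 0.28·496.6 = 475.9416 + 139.048 = 614.990.

614.99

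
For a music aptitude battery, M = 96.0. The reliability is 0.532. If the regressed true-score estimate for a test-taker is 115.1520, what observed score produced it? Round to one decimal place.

T̂ = ρX + (1 − ρ)μ  ⇒  X = (T̂ − (1 − ρ)μ) / ρ
X = (115.1520 − 0.468 × 96.0) / 0.532 = (115.1520 − 44.9280) / 0.532 = 70.2240 / 0.532 = 132.000

132.0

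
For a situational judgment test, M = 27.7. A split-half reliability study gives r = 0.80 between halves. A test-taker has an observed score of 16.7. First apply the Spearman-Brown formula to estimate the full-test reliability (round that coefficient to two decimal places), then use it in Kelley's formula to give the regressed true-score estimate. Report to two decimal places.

Spearman-Brown: ρ = 2r/(1 + r) = 2(0.80)/(1 + 0.80) = 1.600/1.80 = 0.8889 → 0.89
Kelley's formula gives T̂ = 0.89·16.7 + 0.11·27.7 = 14.863 + 3.047 = 17.910.

17.91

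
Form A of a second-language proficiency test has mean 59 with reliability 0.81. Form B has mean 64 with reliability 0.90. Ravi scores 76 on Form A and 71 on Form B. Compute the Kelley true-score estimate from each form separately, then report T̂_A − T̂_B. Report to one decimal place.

2.5

T̂_A = 0.81(76) + 0.19(59) = 72.770
T̂_B = 0.90(71) + 0.10(64) = 70.300
T̂_A − T̂_B = 2.470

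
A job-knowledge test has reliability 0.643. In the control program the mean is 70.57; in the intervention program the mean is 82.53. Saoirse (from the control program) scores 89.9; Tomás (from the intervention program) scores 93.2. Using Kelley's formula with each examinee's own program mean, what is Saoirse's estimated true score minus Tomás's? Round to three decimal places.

T̂_Saoirse = 0.643(89.9) + 0.357(70.57) = 82.99919
T̂_Tomás = 0.643(93.2) + 0.357(82.53) = 89.39081
Difference = 82.99919 − 89.39081 = -6.39162

-6.392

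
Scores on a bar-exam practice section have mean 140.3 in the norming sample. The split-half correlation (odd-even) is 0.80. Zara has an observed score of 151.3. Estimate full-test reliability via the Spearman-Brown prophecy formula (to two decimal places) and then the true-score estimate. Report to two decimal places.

Spearman-Brown: ρ = 2r/(1 + r) = 2(0.80)/(1 + 0.80) = 1.600/1.80 = 0.8889 → 0.89
T̂ = 0.89(151.3) + 0.11(140.3) = 134.657 + 15.433 = 150.090 → 150.09

150.09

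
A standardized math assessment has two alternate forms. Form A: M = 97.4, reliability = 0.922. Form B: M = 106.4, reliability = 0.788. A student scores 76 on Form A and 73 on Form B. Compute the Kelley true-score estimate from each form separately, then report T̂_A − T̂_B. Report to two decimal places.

T̂_A = 0.922(76) + 0.078(97.4) = 77.6692
T̂_B = 0.788(73) + 0.212(106.4) = 80.0808
T̂_A − T̂_B = -2.4116

-2.41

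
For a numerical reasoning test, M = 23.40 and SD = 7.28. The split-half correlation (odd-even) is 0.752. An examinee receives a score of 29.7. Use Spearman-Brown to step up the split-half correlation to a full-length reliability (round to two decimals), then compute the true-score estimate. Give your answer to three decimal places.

28.818

Spearman-Brown: ρ = 2r/(1 + r) = 2(0.752)/(1 + 0.752) = 1.5040/1.752 = 0.8584 → 0.86
T̂ = 0.86(29.7) + 0.14(23.40) = 25.542 + 3.2760 = 28.8180 → 28.818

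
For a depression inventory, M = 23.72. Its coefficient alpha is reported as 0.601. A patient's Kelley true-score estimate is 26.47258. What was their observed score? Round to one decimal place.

T̂ = ρX + (1 − ρ)μ  ⇒  X = (T̂ − (1 − ρ)μ) / ρ
X = (26.47258 − 0.399 × 23.72) / 0.601 = (26.47258 − 9.46428) / 0.601 = 17.00830 / 0.601 = 28.300

28.3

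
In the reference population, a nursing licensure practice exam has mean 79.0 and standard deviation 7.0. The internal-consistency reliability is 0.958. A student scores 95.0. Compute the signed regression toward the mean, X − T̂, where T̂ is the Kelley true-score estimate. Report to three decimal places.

T̂ = 0.958(95.0) + 0.042(79.0) = 91.0100 + 3.3180 = 94.32800 → 94.3280
X − T̂ = 95.0 − 94.3280 = 0.6720 → 0.672

0.672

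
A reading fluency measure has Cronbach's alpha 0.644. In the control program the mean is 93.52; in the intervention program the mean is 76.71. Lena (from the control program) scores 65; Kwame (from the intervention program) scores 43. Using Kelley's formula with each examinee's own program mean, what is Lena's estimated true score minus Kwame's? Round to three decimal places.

T̂_Lena = 0.644(65) + 0.356(93.52) = 75.15312
T̂_Kwame = 0.644(43) + 0.356(76.71) = 55.00076
Difference = 75.15312 − 55.00076 = 20.15236

20.152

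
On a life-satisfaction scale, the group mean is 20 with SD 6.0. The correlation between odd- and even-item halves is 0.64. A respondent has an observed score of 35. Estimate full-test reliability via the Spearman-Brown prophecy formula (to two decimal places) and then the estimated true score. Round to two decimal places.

31.70

Spearman-Brown: ρ = 2r/(1 + r) = 2(0.64)/(1 + 0.64) = 1.280/1.64 = 0.7805 → 0.78
T̂ = ρX + (1 − ρ)μ
  = 0.78 × 35 + 0.22 × 20
  = 27.30 + 4.40
  = 31.700
  ≈ 31.70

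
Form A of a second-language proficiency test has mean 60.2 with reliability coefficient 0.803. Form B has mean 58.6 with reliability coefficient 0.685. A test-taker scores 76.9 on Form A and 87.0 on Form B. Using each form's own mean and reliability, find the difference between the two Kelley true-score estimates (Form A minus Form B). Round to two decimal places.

-4.44

T̂_A = 0.803(76.9) + 0.197(60.2) = 73.6101
T̂_B = 0.685(87.0) + 0.315(58.6) = 78.0540
T̂_A − T̂_B = -4.4439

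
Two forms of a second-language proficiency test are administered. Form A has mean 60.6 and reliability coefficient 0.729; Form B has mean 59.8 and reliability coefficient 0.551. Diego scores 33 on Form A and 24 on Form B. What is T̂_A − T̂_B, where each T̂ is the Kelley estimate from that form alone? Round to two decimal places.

T̂_A = 0.729(33) + 0.271(60.6) = 40.4796
T̂_B = 0.551(24) + 0.449(59.8) = 40.0742
T̂_A − T̂_B = 0.4054

0.41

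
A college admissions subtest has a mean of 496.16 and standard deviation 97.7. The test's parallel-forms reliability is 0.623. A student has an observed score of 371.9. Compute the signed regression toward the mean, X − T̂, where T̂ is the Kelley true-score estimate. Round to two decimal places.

T̂ = 0.623(371.9) + 0.377(496.16) = 231.6937 + 187.05232 = 418.7460 → 418.746
X − T̂ = 371.9 − 418.746 = -46.846 → -46.85

-46.85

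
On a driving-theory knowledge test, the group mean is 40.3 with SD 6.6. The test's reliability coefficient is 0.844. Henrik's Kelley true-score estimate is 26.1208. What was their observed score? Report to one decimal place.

23.5

T̂ = ρX + (1 − ρ)μ  ⇒  X = (T̂ − (1 − ρ)μ) / ρ
X = (26.1208 − 0.156 × 40.3) / 0.844 = (26.1208 − 6.2868) / 0.844 = 19.8340 / 0.844 = 23.500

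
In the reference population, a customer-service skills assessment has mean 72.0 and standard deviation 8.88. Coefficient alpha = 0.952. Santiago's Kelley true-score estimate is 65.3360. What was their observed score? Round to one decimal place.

T̂ = ρX + (1 − ρ)μ  ⇒  X = (T̂ − (1 − ρ)μ) / ρ
X = (65.3360 − 0.048 × 72.0) / 0.952 = (65.3360 − 3.4560) / 0.952 = 61.8800 / 0.952 = 65.000

65.0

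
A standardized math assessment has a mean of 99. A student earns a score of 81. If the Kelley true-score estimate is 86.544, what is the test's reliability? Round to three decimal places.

0.692

T̂ = ρX + (1 − ρ)μ  ⇒  T̂ − μ = ρ(X − μ)
ρ = (T̂ − μ)/(X − μ) = (86.544 − 99) / (81 − 99) = -12.456 / -18.0 = 0.69200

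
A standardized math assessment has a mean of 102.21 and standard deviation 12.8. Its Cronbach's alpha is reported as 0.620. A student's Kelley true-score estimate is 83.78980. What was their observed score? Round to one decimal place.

T̂ = ρX + (1 − ρ)μ  ⇒  X = (T̂ − (1 − ρ)μ) / ρ
X = (83.78980 − 0.380 × 102.21) / 0.620 = (83.78980 − 38.83980) / 0.620 = 44.95000 / 0.620 = 72.500

72.5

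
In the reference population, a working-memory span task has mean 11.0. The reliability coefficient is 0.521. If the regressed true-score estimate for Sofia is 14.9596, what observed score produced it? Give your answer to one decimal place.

18.6

T̂ = ρX + (1 − ρ)μ  ⇒  X = (T̂ − (1 − ρ)μ) / ρ
X = (14.9596 − 0.479 × 11.0) / 0.521 = (14.9596 − 5.2690) / 0.521 = 9.6906 / 0.521 = 18.600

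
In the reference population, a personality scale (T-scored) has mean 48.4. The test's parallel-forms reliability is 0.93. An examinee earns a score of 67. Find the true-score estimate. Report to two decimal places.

65.70

T̂ = 0.93(67) + 0.07(48.4) = 62.31 + 3.388 = 65.698 → 65.70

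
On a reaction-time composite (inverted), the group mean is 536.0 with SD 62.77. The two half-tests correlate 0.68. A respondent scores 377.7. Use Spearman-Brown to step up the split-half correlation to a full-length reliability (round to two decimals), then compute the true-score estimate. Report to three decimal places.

407.777

Spearman-Brown: ρ = 2r/(1 + r) = 2(0.68)/(1 + 0.68) = 1.360/1.68 = 0.8095 → 0.81
T̂ = ρX + (1 − ρ)μ
  = 0.81 × 377.7 + 0.19 × 536.0
  = 305.937 + 101.840
  = 407.7770
  ≈ 407.777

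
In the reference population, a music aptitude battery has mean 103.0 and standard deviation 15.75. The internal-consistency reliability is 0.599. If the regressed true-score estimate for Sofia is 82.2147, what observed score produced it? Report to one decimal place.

T̂ = ρX + (1 − ρ)μ  ⇒  X = (T̂ − (1 − ρ)μ) / ρ
X = (82.2147 − 0.401 × 103.0) / 0.599 = (82.2147 − 41.3030) / 0.599 = 40.9117 / 0.599 = 68.300

68.3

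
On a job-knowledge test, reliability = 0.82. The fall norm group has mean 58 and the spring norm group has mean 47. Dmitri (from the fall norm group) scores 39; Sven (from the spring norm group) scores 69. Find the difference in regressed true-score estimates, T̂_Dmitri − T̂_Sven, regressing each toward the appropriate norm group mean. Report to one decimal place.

T̂_Dmitri = 0.82(39) + 0.18(58) = 42.420
T̂_Sven = 0.82(69) + 0.18(47) = 65.040
Difference = 42.420 − 65.040 = -22.620

-22.6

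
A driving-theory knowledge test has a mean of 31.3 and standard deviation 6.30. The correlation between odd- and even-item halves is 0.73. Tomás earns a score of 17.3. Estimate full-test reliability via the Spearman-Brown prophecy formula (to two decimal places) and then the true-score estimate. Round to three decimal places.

19.540

Spearman-Brown: ρ = 2r/(1 + r) = 2(0.73)/(1 + 0.73) = 1.460/1.73 = 0.8439 → 0.84
Kelley's formula gives T̂ = 0.84·17.3 + 0.16·31.3 = 14.532 + 5.008 = 19.5400.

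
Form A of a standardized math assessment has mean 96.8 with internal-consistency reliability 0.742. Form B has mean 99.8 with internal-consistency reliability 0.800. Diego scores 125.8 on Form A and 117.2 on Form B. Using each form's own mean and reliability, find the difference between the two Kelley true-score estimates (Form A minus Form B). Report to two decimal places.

T̂_A = 0.742(125.8) + 0.258(96.8) = 118.3180
T̂_B = 0.800(117.2) + 0.200(99.8) = 113.7200
T̂_A − T̂_B = 4.5980

4.60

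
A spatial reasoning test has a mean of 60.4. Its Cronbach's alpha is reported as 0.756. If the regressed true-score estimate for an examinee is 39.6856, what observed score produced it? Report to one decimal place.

T̂ = ρX + (1 − ρ)μ  ⇒  X = (T̂ − (1 − ρ)μ) / ρ
X = (39.6856 − 0.244 × 60.4) / 0.756 = (39.6856 − 14.7376) / 0.756 = 24.9480 / 0.756 = 33.000

33.0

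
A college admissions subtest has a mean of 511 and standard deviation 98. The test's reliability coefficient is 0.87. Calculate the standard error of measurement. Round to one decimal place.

SEM = SD · √(1 − ρ) = 98 × √0.13 = 98 × 0.3606 = 35.334

35.3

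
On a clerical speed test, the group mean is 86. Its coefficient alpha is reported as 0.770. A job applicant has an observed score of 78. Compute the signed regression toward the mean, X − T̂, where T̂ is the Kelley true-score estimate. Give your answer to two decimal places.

-1.84

T̂ = ρX + (1 − ρ)μ
  = 0.770 × 78 + 0.230 × 86
  = 60.060 + 19.780
  = 79.8400
  ≈ 79.840
X − T̂ = 78 − 79.840 = -1.840 → -1.84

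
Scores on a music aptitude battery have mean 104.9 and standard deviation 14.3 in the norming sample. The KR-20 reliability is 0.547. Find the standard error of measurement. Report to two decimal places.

9.62

SEM = SD · √(1 − ρ) = 14.3 × √0.453 = 14.3 × 0.6731 = 9.625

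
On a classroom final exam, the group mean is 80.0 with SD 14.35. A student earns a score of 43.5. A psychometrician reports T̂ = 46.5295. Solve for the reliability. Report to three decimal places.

T̂ = ρX + (1 − ρ)μ  ⇒  T̂ − μ = ρ(X − μ)
ρ = (T̂ − μ)/(X − μ) = (46.5295 − 80.0) / (43.5 − 80.0) = -33.4705 / -36.5 = 0.91700

0.917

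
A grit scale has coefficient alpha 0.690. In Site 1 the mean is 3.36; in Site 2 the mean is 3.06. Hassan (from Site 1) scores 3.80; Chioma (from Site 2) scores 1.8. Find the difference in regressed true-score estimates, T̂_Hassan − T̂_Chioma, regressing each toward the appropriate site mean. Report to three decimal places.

1.473

T̂_Hassan = 0.690(3.80) + 0.310(3.36) = 3.66360
T̂_Chioma = 0.690(1.8) + 0.310(3.06) = 2.19060
Difference = 3.66360 − 2.19060 = 1.47300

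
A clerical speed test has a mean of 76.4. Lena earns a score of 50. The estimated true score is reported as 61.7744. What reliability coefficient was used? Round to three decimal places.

0.554

T̂ = ρX + (1 − ρ)μ  ⇒  T̂ − μ = ρ(X − μ)
ρ = (T̂ − μ)/(X − μ) = (61.7744 − 76.4) / (50 − 76.4) = -14.6256 / -26.4 = 0.55400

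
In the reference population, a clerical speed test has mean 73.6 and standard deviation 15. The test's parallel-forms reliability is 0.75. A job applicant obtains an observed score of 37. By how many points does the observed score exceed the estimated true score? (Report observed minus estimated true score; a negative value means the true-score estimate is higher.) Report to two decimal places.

Kelley's formula gives T̂ = 0.75·37 + 0.25·73.6 = 27.75 + 18.400 = 46.1500.
X − T̂ = 37 − 46.150 = -9.150 → -9.15

-9.15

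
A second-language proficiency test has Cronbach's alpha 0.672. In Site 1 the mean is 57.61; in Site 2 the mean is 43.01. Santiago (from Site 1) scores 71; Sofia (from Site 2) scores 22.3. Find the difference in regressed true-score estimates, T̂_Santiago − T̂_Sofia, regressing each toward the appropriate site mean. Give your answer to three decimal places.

37.515

T̂_Santiago = 0.672(71) + 0.328(57.61) = 66.60808
T̂_Sofia = 0.672(22.3) + 0.328(43.01) = 29.09288
Difference = 66.60808 − 29.09288 = 37.51520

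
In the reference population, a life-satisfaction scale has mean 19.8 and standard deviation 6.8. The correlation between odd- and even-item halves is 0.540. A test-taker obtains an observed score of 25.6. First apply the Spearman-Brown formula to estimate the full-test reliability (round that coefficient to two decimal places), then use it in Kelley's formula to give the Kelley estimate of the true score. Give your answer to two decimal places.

23.86

Spearman-Brown: ρ = 2r/(1 + r) = 2(0.540)/(1 + 0.540) = 1.0800/1.540 = 0.7013 → 0.70
Kelley's formula gives T̂ = 0.70·25.6 + 0.30·19.8 = 17.920 + 5.940 = 23.860.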